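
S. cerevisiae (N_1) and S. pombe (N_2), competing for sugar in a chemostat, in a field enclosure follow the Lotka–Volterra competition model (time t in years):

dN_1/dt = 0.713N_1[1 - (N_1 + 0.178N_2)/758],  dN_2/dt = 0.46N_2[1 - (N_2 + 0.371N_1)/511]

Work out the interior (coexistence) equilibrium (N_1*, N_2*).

Setting both brackets to zero gives the nullclines N_1 + 0.178N_2 = 758 and 0.371N_1 + N_2 = 511.
Substituting N_2 = 511 - 0.371N_1 into the first: N_1(1 - 0.178·0.371) = 758 - 0.178·511.
So N_1* = 667/0.934 = 714, and then N_2* = 511 - 0.371·714 = 246.

N_1* ≈ 714, N_2* ≈ 246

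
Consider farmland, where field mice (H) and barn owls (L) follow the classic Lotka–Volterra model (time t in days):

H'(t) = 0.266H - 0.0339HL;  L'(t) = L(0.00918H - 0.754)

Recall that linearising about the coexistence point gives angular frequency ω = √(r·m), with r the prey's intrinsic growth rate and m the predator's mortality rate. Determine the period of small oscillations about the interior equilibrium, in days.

T ≈ 14 days

Here r = 0.266 and m = 0.754, so r·m = 0.201.
ω = √0.201 = 0.448 per day, hence T = 2π/ω ≈ 14 days.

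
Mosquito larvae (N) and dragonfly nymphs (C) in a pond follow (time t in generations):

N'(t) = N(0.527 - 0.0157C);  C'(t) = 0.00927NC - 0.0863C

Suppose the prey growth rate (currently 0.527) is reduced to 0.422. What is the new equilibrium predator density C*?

At the interior fixed point, setting dN/dt = 0 with N > 0 fixes C* = (prey growth rate)/(NC coefficient) — independent of the other coefficients.
With the change, C* = 0.422/0.0157 = 26.9; it falls from 33.6.

C* ≈ 26.9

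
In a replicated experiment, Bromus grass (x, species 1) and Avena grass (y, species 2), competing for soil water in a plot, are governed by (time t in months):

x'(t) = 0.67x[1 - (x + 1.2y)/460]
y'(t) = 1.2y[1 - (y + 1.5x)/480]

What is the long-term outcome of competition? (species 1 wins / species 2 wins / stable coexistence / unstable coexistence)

Compare the nullcline intercepts: K1/α12 = 460/1.2 = 383 < K2 = 480; K2/α21 = 480/1.5 = 320 < K1 = 460.
Since both are reversed, neither can invade when rare; the interior point is a saddle.

unstable coexistence (outcome depends on initial conditions)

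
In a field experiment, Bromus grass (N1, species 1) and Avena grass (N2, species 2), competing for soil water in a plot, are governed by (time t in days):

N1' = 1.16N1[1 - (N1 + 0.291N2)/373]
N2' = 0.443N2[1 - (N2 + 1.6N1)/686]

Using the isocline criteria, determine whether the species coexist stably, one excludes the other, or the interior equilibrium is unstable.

Compare the nullcline intercepts: K1/α12 = 373/0.291 = 1280 > K2 = 686; K2/α21 = 686/1.6 = 429 > K1 = 373.
Since both inequalities hold, each species can invade when rare, so the interior equilibrium is stable.

stable coexistence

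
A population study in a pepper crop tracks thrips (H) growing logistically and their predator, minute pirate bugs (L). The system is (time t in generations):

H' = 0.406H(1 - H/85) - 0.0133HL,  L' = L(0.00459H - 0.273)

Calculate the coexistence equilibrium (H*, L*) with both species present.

From dL/dt = 0 with L > 0: 0.00459H* = 0.273, so H* = 59.5.
Substitute into dH/dt = 0: 0.406(1 - 59.5/85) = 0.0133L*.
The bracket is 0.3, giving L* = 0.122/0.0133 = 9.17.

H* ≈ 59.5, L* ≈ 9.17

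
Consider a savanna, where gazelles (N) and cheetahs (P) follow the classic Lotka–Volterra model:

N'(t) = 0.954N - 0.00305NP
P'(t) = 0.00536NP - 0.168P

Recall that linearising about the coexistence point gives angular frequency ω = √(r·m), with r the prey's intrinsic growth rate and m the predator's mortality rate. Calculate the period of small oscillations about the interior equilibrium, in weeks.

T ≈ 15.7 weeks

Here r = 0.954 and m = 0.168, so r·m = 0.16.
ω = √0.16 = 0.4 per week, hence T = 2π/ω ≈ 15.7 weeks.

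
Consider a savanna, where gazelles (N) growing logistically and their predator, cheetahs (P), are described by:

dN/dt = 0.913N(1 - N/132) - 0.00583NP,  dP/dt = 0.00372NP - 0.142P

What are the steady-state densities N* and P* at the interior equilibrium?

From dP/dt = 0 with P > 0: 0.00372N* = 0.142, so N* = 38.2.
Substitute into dN/dt = 0: 0.913(1 - 38.2/132) = 0.00583P*.
The bracket is 0.711, giving P* = 0.649/0.00583 = 111.

N* ≈ 38.2, P* ≈ 111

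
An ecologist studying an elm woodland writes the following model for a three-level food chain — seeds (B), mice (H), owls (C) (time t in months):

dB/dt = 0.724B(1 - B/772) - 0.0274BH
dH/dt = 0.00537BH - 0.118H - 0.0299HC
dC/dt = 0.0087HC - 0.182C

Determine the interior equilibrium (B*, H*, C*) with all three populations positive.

From dC/dt = 0: 0.0087H* = 0.182, so H* = 20.9.
From dB/dt = 0: 0.724(1 - B*/772) = 0.0274·20.9, giving B* = 772·(1 - 0.792) = 161.
From dH/dt = 0: 0.00537·161 - 0.118 = 0.0299C*, so C* = 0.746/0.0299 = 24.9.

B* ≈ 161, H* ≈ 20.9, C* ≈ 24.9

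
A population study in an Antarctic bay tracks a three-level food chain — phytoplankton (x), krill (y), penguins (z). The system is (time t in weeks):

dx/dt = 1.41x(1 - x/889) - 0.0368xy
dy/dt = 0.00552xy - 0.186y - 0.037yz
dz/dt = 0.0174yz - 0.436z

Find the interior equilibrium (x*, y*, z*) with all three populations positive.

x* ≈ 308, y* ≈ 25.1, z* ≈ 40.9

From dz/dt = 0: 0.0174y* = 0.436, so y* = 25.1.
From dx/dt = 0: 1.41(1 - x*/889) = 0.0368·25.1, giving x* = 889·(1 - 0.654) = 308.
From dy/dt = 0: 0.00552·308 - 0.186 = 0.037z*, so z* = 1.51/0.037 = 40.9.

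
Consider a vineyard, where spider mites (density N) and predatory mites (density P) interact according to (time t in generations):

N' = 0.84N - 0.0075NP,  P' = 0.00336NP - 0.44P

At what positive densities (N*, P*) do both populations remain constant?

N* ≈ 131, P* ≈ 112

Set dP/dt = 0 with P > 0: 0.00336N - 0.44 = 0, so N* = 0.44/0.00336 = 131.
Set dN/dt = 0 with N > 0: 0.84 - 0.0075P = 0, so P* = 0.84/0.0075 = 112.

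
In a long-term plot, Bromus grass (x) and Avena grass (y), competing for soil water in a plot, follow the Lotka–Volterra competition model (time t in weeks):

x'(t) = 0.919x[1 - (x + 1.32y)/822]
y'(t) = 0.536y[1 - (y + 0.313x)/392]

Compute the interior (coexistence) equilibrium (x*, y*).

Setting both brackets to zero gives the nullclines x + 1.32y = 822 and 0.313x + y = 392.
Substituting y = 392 - 0.313x into the first: x(1 - 1.32·0.313) = 822 - 1.32·392.
So x* = 305/0.587 = 519, and then y* = 392 - 0.313·519 = 230.

x* ≈ 519, y* ≈ 230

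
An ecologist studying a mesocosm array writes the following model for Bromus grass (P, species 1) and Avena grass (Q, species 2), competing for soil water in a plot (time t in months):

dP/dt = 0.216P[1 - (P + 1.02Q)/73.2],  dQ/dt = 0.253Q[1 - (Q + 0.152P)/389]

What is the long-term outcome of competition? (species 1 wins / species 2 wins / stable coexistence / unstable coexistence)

species 2 excludes species 1

Compare the nullcline intercepts: K1/α12 = 73.2/1.02 = 71.8 < K2 = 389; K2/α21 = 389/0.152 = 2560 > K1 = 73.2.
Since the inequalities point opposite ways, species 2 can invade but species 1 cannot.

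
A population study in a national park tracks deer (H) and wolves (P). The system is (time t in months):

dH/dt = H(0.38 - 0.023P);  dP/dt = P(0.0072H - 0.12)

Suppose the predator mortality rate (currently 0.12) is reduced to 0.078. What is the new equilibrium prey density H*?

At the interior fixed point, setting dP/dt = 0 with P > 0 fixes H* = (predator death rate)/(HP coefficient) — independent of the other coefficients.
With the change, H* = 0.078/0.0072 = 10.8; it falls from 16.7.

H* ≈ 10.8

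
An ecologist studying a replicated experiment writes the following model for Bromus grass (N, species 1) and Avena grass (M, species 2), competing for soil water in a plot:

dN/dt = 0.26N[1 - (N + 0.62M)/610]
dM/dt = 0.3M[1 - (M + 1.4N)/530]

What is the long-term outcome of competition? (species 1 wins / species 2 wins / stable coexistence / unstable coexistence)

species 1 excludes species 2

Compare the nullcline intercepts: K1/α12 = 610/0.62 = 984 > K2 = 530; K2/α21 = 530/1.4 = 379 < K1 = 610.
Since the inequalities point opposite ways, species 1 can invade but species 2 cannot.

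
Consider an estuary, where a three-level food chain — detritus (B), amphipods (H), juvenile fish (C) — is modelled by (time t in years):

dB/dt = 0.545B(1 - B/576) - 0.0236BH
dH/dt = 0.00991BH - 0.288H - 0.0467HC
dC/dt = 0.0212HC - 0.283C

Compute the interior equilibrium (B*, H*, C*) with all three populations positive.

B* ≈ 243, H* ≈ 13.3, C* ≈ 45.4

From dC/dt = 0: 0.0212H* = 0.283, so H* = 13.3.
From dB/dt = 0: 0.545(1 - B*/576) = 0.0236·13.3, giving B* = 576·(1 - 0.578) = 243.
From dH/dt = 0: 0.00991·243 - 0.288 = 0.0467C*, so C* = 2.12/0.0467 = 45.4.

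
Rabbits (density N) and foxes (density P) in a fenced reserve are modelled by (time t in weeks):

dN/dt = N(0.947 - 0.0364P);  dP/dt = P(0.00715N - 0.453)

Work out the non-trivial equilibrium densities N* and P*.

Set dP/dt = 0 with P > 0: 0.00715N - 0.453 = 0, so N* = 0.453/0.00715 = 63.4.
Set dN/dt = 0 with N > 0: 0.947 - 0.0364P = 0, so P* = 0.947/0.0364 = 26.

N* ≈ 63.4, P* ≈ 26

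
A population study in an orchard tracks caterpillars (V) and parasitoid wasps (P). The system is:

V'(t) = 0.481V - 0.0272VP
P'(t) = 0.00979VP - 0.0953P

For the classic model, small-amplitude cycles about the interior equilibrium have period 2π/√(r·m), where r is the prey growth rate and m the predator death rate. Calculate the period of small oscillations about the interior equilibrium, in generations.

Here r = 0.481 and m = 0.0953, so r·m = 0.0458.
ω = √0.0458 = 0.214 per generation, hence T = 2π/ω ≈ 29.3 generations.

T ≈ 29.3 generations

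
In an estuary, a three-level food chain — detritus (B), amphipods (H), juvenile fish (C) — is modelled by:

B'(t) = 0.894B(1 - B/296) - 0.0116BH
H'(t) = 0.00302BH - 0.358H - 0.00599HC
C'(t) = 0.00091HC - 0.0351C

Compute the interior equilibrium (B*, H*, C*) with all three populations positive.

From dC/dt = 0: 0.00091H* = 0.0351, so H* = 38.6.
From dB/dt = 0: 0.894(1 - B*/296) = 0.0116·38.6, giving B* = 296·(1 - 0.5) = 148.
From dH/dt = 0: 0.00302·148 - 0.358 = 0.00599C*, so C* = 0.0885/0.00599 = 14.8.

B* ≈ 148, H* ≈ 38.6, C* ≈ 14.8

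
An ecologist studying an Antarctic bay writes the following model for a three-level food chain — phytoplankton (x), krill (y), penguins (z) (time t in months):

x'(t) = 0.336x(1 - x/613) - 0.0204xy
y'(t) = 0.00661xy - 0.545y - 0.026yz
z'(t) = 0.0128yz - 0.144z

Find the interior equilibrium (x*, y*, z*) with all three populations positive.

From dz/dt = 0: 0.0128y* = 0.144, so y* = 11.2.
From dx/dt = 0: 0.336(1 - x*/613) = 0.0204·11.2, giving x* = 613·(1 - 0.683) = 194.
From dy/dt = 0: 0.00661·194 - 0.545 = 0.026z*, so z* = 0.739/0.026 = 28.4.

x* ≈ 194, y* ≈ 11.2, z* ≈ 28.4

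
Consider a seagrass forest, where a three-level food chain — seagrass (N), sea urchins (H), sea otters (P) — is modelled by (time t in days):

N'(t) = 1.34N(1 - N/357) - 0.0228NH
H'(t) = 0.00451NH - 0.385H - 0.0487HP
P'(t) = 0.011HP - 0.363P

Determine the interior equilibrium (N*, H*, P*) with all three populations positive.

N* ≈ 157, H* ≈ 33, P* ≈ 6.59

From dP/dt = 0: 0.011H* = 0.363, so H* = 33.
From dN/dt = 0: 1.34(1 - N*/357) = 0.0228·33, giving N* = 357·(1 - 0.561) = 157.
From dH/dt = 0: 0.00451·157 - 0.385 = 0.0487P*, so P* = 0.321/0.0487 = 6.59.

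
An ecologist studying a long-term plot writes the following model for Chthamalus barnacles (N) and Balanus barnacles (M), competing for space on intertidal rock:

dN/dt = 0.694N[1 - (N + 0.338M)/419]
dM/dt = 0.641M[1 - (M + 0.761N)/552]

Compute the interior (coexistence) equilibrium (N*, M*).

Setting both brackets to zero gives the nullclines N + 0.338M = 419 and 0.761N + M = 552.
Substituting M = 552 - 0.761N into the first: N(1 - 0.338·0.761) = 419 - 0.338·552.
So N* = 232/0.743 = 313, and then M* = 552 - 0.761·313 = 314.

N* ≈ 313, M* ≈ 314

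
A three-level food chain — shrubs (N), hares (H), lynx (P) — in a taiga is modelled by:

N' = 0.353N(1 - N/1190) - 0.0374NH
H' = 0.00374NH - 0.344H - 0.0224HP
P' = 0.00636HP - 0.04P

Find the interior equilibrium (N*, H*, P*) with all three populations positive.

N* ≈ 397, H* ≈ 6.29, P* ≈ 50.9

From dP/dt = 0: 0.00636H* = 0.04, so H* = 6.29.
From dN/dt = 0: 0.353(1 - N*/1190) = 0.0374·6.29, giving N* = 1190·(1 - 0.666) = 397.
From dH/dt = 0: 0.00374·397 - 0.344 = 0.0224P*, so P* = 1.14/0.0224 = 50.9.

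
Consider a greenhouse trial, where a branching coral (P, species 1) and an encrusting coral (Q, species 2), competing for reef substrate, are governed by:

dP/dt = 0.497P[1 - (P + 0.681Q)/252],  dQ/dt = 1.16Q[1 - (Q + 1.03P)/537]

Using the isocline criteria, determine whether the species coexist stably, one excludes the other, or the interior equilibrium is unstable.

Compare the nullcline intercepts: K1/α12 = 252/0.681 = 370 < K2 = 537; K2/α21 = 537/1.03 = 521 > K1 = 252.
Since the inequalities point opposite ways, species 2 can invade but species 1 cannot.

species 2 excludes species 1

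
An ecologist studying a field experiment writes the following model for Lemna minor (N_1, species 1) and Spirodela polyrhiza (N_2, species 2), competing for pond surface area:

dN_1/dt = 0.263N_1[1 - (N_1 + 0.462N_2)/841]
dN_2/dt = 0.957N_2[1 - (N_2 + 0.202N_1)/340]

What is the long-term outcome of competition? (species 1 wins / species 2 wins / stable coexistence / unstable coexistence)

Compare the nullcline intercepts: K1/α12 = 841/0.462 = 1820 > K2 = 340; K2/α21 = 340/0.202 = 1680 > K1 = 841.
Since both inequalities hold, each species can invade when rare, so the interior equilibrium is stable.

stable coexistence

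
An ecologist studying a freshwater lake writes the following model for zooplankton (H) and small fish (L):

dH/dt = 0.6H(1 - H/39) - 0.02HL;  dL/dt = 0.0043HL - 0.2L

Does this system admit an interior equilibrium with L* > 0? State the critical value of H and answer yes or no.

The predator equation gives dL/dt > 0 only when H > 0.2/0.0043 = 46.5.
Without the predator, H → K = 39. Since 39 < 46.5, the predator cannot invade.

Threshold H = 46.5; K < 46.5, so no, the predator goes extinct.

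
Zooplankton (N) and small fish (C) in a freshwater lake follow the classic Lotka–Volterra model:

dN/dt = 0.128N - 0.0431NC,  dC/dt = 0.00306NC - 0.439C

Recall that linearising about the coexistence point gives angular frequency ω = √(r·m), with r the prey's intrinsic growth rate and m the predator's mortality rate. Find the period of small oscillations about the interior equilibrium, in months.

T ≈ 26.5 months

Here r = 0.128 and m = 0.439, so r·m = 0.0562.
ω = √0.0562 = 0.237 per month, hence T = 2π/ω ≈ 26.5 months.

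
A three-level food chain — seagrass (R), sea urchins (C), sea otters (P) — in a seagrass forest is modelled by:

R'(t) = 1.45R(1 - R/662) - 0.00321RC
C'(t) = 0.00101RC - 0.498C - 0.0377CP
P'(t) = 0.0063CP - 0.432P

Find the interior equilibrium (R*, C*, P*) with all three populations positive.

From dP/dt = 0: 0.0063C* = 0.432, so C* = 68.6.
From dR/dt = 0: 1.45(1 - R*/662) = 0.00321·68.6, giving R* = 662·(1 - 0.152) = 562.
From dC/dt = 0: 0.00101·562 - 0.498 = 0.0377P*, so P* = 0.0691/0.0377 = 1.83.

R* ≈ 562, C* ≈ 68.6, P* ≈ 1.83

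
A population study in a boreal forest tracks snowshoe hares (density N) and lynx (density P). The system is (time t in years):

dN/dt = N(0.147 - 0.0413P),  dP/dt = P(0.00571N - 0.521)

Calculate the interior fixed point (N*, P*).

Set dP/dt = 0 with P > 0: 0.00571N - 0.521 = 0, so N* = 0.521/0.00571 = 91.2.
Set dN/dt = 0 with N > 0: 0.147 - 0.0413P = 0, so P* = 0.147/0.0413 = 3.56.

N* ≈ 91.2, P* ≈ 3.56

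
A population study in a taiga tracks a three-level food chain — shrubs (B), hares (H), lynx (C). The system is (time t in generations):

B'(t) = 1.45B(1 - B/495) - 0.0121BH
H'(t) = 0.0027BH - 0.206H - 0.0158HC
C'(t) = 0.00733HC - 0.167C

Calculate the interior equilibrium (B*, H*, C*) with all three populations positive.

B* ≈ 401, H* ≈ 22.8, C* ≈ 55.5

From dC/dt = 0: 0.00733H* = 0.167, so H* = 22.8.
From dB/dt = 0: 1.45(1 - B*/495) = 0.0121·22.8, giving B* = 495·(1 - 0.19) = 401.
From dH/dt = 0: 0.0027·401 - 0.206 = 0.0158C*, so C* = 0.876/0.0158 = 55.5.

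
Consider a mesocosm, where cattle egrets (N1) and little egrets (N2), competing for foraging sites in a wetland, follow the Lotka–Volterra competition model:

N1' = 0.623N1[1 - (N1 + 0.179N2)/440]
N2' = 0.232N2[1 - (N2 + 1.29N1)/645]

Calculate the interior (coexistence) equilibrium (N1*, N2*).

Setting both brackets to zero gives the nullclines N1 + 0.179N2 = 440 and 1.29N1 + N2 = 645.
Substituting N2 = 645 - 1.29N1 into the first: N1(1 - 0.179·1.29) = 440 - 0.179·645.
So N1* = 325/0.769 = 422, and then N2* = 645 - 1.29·422 = 101.

N1* ≈ 422, N2* ≈ 101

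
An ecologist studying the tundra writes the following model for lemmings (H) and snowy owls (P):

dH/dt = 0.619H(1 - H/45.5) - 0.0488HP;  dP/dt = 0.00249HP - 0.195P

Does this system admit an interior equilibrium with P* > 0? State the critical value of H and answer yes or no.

The predator equation gives dP/dt > 0 only when H > 0.195/0.00249 = 78.3.
Without the predator, H → K = 45.5. Since 45.5 < 78.3, the predator cannot invade.

Threshold H = 78.3; K < 78.3, so no, the predator goes extinct.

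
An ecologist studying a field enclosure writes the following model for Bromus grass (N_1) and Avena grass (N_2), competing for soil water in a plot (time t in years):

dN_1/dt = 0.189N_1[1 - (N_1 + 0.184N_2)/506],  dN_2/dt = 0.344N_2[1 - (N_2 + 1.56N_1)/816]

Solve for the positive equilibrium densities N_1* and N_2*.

Setting both brackets to zero gives the nullclines N_1 + 0.184N_2 = 506 and 1.56N_1 + N_2 = 816.
Substituting N_2 = 816 - 1.56N_1 into the first: N_1(1 - 0.184·1.56) = 506 - 0.184·816.
So N_1* = 356/0.713 = 499, and then N_2* = 816 - 1.56·499 = 37.4.

N_1* ≈ 499, N_2* ≈ 37.4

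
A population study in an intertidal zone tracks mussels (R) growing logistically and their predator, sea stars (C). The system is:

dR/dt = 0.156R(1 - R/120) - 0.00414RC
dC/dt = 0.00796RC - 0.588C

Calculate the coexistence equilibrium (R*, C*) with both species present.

R* ≈ 73.9, C* ≈ 14.5

From dC/dt = 0 with C > 0: 0.00796R* = 0.588, so R* = 73.9.
Substitute into dR/dt = 0: 0.156(1 - 73.9/120) = 0.00414C*.
The bracket is 0.384, giving C* = 0.06/0.00414 = 14.5.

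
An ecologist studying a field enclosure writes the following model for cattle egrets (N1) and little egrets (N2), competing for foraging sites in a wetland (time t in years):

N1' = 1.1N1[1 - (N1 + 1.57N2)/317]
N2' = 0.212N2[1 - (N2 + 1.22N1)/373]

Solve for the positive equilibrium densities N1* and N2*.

Setting both brackets to zero gives the nullclines N1 + 1.57N2 = 317 and 1.22N1 + N2 = 373.
Substituting N2 = 373 - 1.22N1 into the first: N1(1 - 1.57·1.22) = 317 - 1.57·373.
So N1* = -269/-0.915 = 293, and then N2* = 373 - 1.22·293 = 15.

N1* ≈ 293, N2* ≈ 15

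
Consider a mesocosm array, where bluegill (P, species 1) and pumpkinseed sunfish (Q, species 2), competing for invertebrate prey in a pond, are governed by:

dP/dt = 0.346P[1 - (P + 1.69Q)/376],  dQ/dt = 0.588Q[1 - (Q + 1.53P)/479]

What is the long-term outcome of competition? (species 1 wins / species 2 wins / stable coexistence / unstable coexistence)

unstable coexistence (outcome depends on initial conditions)

Compare the nullcline intercepts: K1/α12 = 376/1.69 = 222 < K2 = 479; K2/α21 = 479/1.53 = 313 < K1 = 376.
Since both are reversed, neither can invade when rare; the interior point is a saddle.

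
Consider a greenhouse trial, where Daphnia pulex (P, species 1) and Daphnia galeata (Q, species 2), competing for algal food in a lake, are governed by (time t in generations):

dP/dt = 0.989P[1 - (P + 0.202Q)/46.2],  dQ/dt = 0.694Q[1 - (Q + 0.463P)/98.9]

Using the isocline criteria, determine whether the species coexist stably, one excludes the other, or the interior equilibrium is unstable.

stable coexistence

Compare the nullcline intercepts: K1/α12 = 46.2/0.202 = 229 > K2 = 98.9; K2/α21 = 98.9/0.463 = 214 > K1 = 46.2.
Since both inequalities hold, each species can invade when rare, so the interior equilibrium is stable.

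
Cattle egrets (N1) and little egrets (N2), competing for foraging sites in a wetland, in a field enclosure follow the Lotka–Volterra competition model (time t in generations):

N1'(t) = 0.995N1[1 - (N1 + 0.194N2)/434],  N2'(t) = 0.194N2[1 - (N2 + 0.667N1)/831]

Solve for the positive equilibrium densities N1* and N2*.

Setting both brackets to zero gives the nullclines N1 + 0.194N2 = 434 and 0.667N1 + N2 = 831.
Substituting N2 = 831 - 0.667N1 into the first: N1(1 - 0.194·0.667) = 434 - 0.194·831.
So N1* = 273/0.871 = 313, and then N2* = 831 - 0.667·313 = 622.

N1* ≈ 313, N2* ≈ 622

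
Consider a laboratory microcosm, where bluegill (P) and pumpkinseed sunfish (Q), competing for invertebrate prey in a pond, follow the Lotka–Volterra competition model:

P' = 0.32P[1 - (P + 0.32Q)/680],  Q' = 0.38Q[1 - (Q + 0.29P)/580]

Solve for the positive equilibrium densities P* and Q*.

P* ≈ 545, Q* ≈ 422

Setting both brackets to zero gives the nullclines P + 0.32Q = 680 and 0.29P + Q = 580.
Substituting Q = 580 - 0.29P into the first: P(1 - 0.32·0.29) = 680 - 0.32·580.
So P* = 494/0.907 = 545, and then Q* = 580 - 0.29·545 = 422.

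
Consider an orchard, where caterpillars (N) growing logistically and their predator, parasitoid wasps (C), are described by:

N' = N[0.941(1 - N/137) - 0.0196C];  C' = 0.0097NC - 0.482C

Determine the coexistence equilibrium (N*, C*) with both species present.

From dC/dt = 0 with C > 0: 0.0097N* = 0.482, so N* = 49.7.
Substitute into dN/dt = 0: 0.941(1 - 49.7/137) = 0.0196C*.
The bracket is 0.637, giving C* = 0.6/0.0196 = 30.6.

N* ≈ 49.7, C* ≈ 30.6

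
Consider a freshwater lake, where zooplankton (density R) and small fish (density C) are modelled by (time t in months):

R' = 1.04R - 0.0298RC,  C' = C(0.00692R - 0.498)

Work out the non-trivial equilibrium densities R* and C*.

Set dC/dt = 0 with C > 0: 0.00692R - 0.498 = 0, so R* = 0.498/0.00692 = 72.
Set dR/dt = 0 with R > 0: 1.04 - 0.0298C = 0, so C* = 1.04/0.0298 = 34.9.

R* ≈ 72, C* ≈ 34.9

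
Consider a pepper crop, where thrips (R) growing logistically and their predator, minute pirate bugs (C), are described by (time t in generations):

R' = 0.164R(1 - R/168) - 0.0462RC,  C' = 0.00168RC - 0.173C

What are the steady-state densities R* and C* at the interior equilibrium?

R* ≈ 103, C* ≈ 1.37

From dC/dt = 0 with C > 0: 0.00168R* = 0.173, so R* = 103.
Substitute into dR/dt = 0: 0.164(1 - 103/168) = 0.0462C*.
The bracket is 0.387, giving C* = 0.0635/0.0462 = 1.37.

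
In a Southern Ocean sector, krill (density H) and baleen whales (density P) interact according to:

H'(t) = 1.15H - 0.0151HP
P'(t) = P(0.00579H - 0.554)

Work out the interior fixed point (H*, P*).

Set dP/dt = 0 with P > 0: 0.00579H - 0.554 = 0, so H* = 0.554/0.00579 = 95.7.
Set dH/dt = 0 with H > 0: 1.15 - 0.0151P = 0, so P* = 1.15/0.0151 = 76.2.

H* ≈ 95.7, P* ≈ 76.2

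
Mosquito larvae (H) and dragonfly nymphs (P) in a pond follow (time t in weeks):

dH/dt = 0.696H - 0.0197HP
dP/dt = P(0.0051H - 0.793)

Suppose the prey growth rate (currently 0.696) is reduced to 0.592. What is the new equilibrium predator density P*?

P* ≈ 30.1

At the interior fixed point, setting dH/dt = 0 with H > 0 fixes P* = (prey growth rate)/(HP coefficient) — independent of the other coefficients.
With the change, P* = 0.592/0.0197 = 30.1; it falls from 35.3.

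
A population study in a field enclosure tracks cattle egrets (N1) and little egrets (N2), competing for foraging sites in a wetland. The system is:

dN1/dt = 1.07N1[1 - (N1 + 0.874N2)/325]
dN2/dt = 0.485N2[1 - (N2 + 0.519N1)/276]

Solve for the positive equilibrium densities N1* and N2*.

Setting both brackets to zero gives the nullclines N1 + 0.874N2 = 325 and 0.519N1 + N2 = 276.
Substituting N2 = 276 - 0.519N1 into the first: N1(1 - 0.874·0.519) = 325 - 0.874·276.
So N1* = 83.8/0.546 = 153, and then N2* = 276 - 0.519·153 = 196.

N1* ≈ 153, N2* ≈ 196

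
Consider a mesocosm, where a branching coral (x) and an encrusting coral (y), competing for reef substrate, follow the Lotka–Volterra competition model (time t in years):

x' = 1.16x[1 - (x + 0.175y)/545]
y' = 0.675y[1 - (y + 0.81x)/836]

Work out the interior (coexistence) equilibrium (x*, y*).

x* ≈ 465, y* ≈ 460

Setting both brackets to zero gives the nullclines x + 0.175y = 545 and 0.81x + y = 836.
Substituting y = 836 - 0.81x into the first: x(1 - 0.175·0.81) = 545 - 0.175·836.
So x* = 399/0.858 = 465, and then y* = 836 - 0.81·465 = 460.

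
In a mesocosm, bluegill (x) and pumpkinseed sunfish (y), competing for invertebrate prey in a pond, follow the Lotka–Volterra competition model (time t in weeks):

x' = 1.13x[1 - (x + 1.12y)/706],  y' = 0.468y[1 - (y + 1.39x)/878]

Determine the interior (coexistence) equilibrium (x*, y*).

Setting both brackets to zero gives the nullclines x + 1.12y = 706 and 1.39x + y = 878.
Substituting y = 878 - 1.39x into the first: x(1 - 1.12·1.39) = 706 - 1.12·878.
So x* = -277/-0.557 = 498, and then y* = 878 - 1.39·498 = 186.

x* ≈ 498, y* ≈ 186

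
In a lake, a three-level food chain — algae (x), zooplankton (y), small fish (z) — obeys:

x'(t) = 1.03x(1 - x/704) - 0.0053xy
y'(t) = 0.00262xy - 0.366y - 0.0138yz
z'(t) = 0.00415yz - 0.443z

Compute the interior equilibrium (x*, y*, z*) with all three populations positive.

From dz/dt = 0: 0.00415y* = 0.443, so y* = 107.
From dx/dt = 0: 1.03(1 - x*/704) = 0.0053·107, giving x* = 704·(1 - 0.549) = 317.
From dy/dt = 0: 0.00262·317 - 0.366 = 0.0138z*, so z* = 0.465/0.0138 = 33.7.

x* ≈ 317, y* ≈ 107, z* ≈ 33.7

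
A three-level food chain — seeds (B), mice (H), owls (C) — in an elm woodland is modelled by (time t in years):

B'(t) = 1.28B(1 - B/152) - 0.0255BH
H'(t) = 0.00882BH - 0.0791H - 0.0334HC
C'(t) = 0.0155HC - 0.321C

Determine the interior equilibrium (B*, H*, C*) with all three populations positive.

From dC/dt = 0: 0.0155H* = 0.321, so H* = 20.7.
From dB/dt = 0: 1.28(1 - B*/152) = 0.0255·20.7, giving B* = 152·(1 - 0.413) = 89.3.
From dH/dt = 0: 0.00882·89.3 - 0.0791 = 0.0334C*, so C* = 0.708/0.0334 = 21.2.

B* ≈ 89.3, H* ≈ 20.7, C* ≈ 21.2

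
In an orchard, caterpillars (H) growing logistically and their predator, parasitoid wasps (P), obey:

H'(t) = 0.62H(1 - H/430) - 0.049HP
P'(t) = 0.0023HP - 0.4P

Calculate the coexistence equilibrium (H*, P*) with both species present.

H* ≈ 174, P* ≈ 7.54

From dP/dt = 0 with P > 0: 0.0023H* = 0.4, so H* = 174.
Substitute into dH/dt = 0: 0.62(1 - 174/430) = 0.049P*.
The bracket is 0.596, giving P* = 0.369/0.049 = 7.54.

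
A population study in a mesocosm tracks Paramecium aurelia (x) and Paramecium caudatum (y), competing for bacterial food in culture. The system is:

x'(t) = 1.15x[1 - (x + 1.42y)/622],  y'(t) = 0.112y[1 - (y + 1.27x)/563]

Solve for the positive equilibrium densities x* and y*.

x* ≈ 221, y* ≈ 282

Setting both brackets to zero gives the nullclines x + 1.42y = 622 and 1.27x + y = 563.
Substituting y = 563 - 1.27x into the first: x(1 - 1.42·1.27) = 622 - 1.42·563.
So x* = -177/-0.803 = 221, and then y* = 563 - 1.27·221 = 282.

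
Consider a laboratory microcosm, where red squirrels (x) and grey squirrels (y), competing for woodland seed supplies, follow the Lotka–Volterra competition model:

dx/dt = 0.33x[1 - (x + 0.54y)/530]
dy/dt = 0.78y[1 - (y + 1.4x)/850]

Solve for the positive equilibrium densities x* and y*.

Setting both brackets to zero gives the nullclines x + 0.54y = 530 and 1.4x + y = 850.
Substituting y = 850 - 1.4x into the first: x(1 - 0.54·1.4) = 530 - 0.54·850.
So x* = 71/0.244 = 291, and then y* = 850 - 1.4·291 = 443.

x* ≈ 291, y* ≈ 443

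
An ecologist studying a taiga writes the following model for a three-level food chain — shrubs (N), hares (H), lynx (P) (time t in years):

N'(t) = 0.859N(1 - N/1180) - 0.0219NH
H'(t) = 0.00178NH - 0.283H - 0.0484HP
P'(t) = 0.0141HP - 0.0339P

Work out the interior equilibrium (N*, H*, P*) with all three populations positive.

From dP/dt = 0: 0.0141H* = 0.0339, so H* = 2.4.
From dN/dt = 0: 0.859(1 - N*/1180) = 0.0219·2.4, giving N* = 1180·(1 - 0.0613) = 1110.
From dH/dt = 0: 0.00178·1110 - 0.283 = 0.0484P*, so P* = 1.69/0.0484 = 34.9.

N* ≈ 1110, H* ≈ 2.4, P* ≈ 34.9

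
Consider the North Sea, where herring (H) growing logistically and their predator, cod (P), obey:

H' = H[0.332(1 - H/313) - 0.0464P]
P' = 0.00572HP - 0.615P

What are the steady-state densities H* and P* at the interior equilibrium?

From dP/dt = 0 with P > 0: 0.00572H* = 0.615, so H* = 108.
Substitute into dH/dt = 0: 0.332(1 - 108/313) = 0.0464P*.
The bracket is 0.656, giving P* = 0.218/0.0464 = 4.7.

H* ≈ 108, P* ≈ 4.7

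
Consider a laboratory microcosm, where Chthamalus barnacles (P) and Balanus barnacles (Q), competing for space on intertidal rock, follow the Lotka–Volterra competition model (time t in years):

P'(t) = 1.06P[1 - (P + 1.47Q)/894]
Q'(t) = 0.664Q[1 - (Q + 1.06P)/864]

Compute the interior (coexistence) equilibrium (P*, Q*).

P* ≈ 674, Q* ≈ 150

Setting both brackets to zero gives the nullclines P + 1.47Q = 894 and 1.06P + Q = 864.
Substituting Q = 864 - 1.06P into the first: P(1 - 1.47·1.06) = 894 - 1.47·864.
So P* = -376/-0.558 = 674, and then Q* = 864 - 1.06·674 = 150.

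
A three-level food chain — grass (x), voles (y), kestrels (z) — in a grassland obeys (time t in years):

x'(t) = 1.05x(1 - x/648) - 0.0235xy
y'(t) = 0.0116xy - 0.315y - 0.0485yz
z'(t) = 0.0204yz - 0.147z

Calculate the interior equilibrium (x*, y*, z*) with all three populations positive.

From dz/dt = 0: 0.0204y* = 0.147, so y* = 7.21.
From dx/dt = 0: 1.05(1 - x*/648) = 0.0235·7.21, giving x* = 648·(1 - 0.161) = 543.
From dy/dt = 0: 0.0116·543 - 0.315 = 0.0485z*, so z* = 5.99/0.0485 = 123.

x* ≈ 543, y* ≈ 7.21, z* ≈ 123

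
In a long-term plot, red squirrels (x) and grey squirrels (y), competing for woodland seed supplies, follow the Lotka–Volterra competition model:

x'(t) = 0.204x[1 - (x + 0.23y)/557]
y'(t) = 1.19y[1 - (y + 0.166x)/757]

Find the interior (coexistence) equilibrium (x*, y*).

x* ≈ 398, y* ≈ 691

Setting both brackets to zero gives the nullclines x + 0.23y = 557 and 0.166x + y = 757.
Substituting y = 757 - 0.166x into the first: x(1 - 0.23·0.166) = 557 - 0.23·757.
So x* = 383/0.962 = 398, and then y* = 757 - 0.166·398 = 691.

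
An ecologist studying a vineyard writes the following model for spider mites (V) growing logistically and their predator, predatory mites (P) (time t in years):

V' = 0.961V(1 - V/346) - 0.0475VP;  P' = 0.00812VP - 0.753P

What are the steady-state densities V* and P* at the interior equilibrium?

From dP/dt = 0 with P > 0: 0.00812V* = 0.753, so V* = 92.7.
Substitute into dV/dt = 0: 0.961(1 - 92.7/346) = 0.0475P*.
The bracket is 0.732, giving P* = 0.703/0.0475 = 14.8.

V* ≈ 92.7, P* ≈ 14.8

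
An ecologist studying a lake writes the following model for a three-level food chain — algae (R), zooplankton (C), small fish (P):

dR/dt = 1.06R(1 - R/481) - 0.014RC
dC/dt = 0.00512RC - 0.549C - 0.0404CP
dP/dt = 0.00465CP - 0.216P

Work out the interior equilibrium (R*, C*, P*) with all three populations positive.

From dP/dt = 0: 0.00465C* = 0.216, so C* = 46.5.
From dR/dt = 0: 1.06(1 - R*/481) = 0.014·46.5, giving R* = 481·(1 - 0.614) = 186.
From dC/dt = 0: 0.00512·186 - 0.549 = 0.0404P*, so P* = 0.403/0.0404 = 9.97.

R* ≈ 186, C* ≈ 46.5, P* ≈ 9.97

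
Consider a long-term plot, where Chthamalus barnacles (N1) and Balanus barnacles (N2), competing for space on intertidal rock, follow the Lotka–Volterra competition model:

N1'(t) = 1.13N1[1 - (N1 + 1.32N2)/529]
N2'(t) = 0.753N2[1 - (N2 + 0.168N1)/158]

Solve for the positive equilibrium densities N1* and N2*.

N1* ≈ 412, N2* ≈ 88.8

Setting both brackets to zero gives the nullclines N1 + 1.32N2 = 529 and 0.168N1 + N2 = 158.
Substituting N2 = 158 - 0.168N1 into the first: N1(1 - 1.32·0.168) = 529 - 1.32·158.
So N1* = 320/0.778 = 412, and then N2* = 158 - 0.168·412 = 88.8.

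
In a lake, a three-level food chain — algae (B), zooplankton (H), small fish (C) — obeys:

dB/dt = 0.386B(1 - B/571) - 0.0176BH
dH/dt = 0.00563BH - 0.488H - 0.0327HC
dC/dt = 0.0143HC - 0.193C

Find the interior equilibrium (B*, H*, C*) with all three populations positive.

B* ≈ 220, H* ≈ 13.5, C* ≈ 22.9

From dC/dt = 0: 0.0143H* = 0.193, so H* = 13.5.
From dB/dt = 0: 0.386(1 - B*/571) = 0.0176·13.5, giving B* = 571·(1 - 0.615) = 220.
From dH/dt = 0: 0.00563·220 - 0.488 = 0.0327C*, so C* = 0.748/0.0327 = 22.9.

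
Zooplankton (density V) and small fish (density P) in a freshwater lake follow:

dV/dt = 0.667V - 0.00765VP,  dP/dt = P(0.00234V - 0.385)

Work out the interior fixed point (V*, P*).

Set dP/dt = 0 with P > 0: 0.00234V - 0.385 = 0, so V* = 0.385/0.00234 = 165.
Set dV/dt = 0 with V > 0: 0.667 - 0.00765P = 0, so P* = 0.667/0.00765 = 87.2.

V* ≈ 165, P* ≈ 87.2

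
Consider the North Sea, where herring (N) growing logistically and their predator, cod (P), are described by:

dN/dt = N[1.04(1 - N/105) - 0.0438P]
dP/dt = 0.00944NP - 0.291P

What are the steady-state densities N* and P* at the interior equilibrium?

N* ≈ 30.8, P* ≈ 16.8

From dP/dt = 0 with P > 0: 0.00944N* = 0.291, so N* = 30.8.
Substitute into dN/dt = 0: 1.04(1 - 30.8/105) = 0.0438P*.
The bracket is 0.706, giving P* = 0.735/0.0438 = 16.8.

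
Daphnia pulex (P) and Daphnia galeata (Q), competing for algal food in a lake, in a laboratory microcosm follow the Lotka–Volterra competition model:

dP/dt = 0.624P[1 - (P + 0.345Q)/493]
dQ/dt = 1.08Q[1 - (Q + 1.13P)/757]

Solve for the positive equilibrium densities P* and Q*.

Setting both brackets to zero gives the nullclines P + 0.345Q = 493 and 1.13P + Q = 757.
Substituting Q = 757 - 1.13P into the first: P(1 - 0.345·1.13) = 493 - 0.345·757.
So P* = 232/0.61 = 380, and then Q* = 757 - 1.13·380 = 328.

P* ≈ 380, Q* ≈ 328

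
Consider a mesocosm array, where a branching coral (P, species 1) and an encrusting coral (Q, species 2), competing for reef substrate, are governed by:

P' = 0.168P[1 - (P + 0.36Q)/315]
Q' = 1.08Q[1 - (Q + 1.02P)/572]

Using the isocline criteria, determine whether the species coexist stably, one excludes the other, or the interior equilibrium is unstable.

Compare the nullcline intercepts: K1/α12 = 315/0.36 = 875 > K2 = 572; K2/α21 = 572/1.02 = 561 > K1 = 315.
Since both inequalities hold, each species can invade when rare, so the interior equilibrium is stable.

stable coexistence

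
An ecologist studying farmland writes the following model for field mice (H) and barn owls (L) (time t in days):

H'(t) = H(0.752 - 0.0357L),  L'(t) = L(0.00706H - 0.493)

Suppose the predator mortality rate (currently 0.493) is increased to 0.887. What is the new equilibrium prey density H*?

At the interior fixed point, setting dL/dt = 0 with L > 0 fixes H* = (predator death rate)/(HL coefficient) — independent of the other coefficients.
With the change, H* = 0.887/0.00706 = 126; it rises from 69.8.

H* ≈ 126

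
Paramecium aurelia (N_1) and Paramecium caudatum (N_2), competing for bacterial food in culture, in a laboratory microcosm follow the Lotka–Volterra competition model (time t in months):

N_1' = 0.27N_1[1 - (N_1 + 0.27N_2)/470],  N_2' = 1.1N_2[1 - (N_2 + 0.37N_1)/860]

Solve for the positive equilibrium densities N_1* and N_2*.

N_1* ≈ 264, N_2* ≈ 762

Setting both brackets to zero gives the nullclines N_1 + 0.27N_2 = 470 and 0.37N_1 + N_2 = 860.
Substituting N_2 = 860 - 0.37N_1 into the first: N_1(1 - 0.27·0.37) = 470 - 0.27·860.
So N_1* = 238/0.9 = 264, and then N_2* = 860 - 0.37·264 = 762.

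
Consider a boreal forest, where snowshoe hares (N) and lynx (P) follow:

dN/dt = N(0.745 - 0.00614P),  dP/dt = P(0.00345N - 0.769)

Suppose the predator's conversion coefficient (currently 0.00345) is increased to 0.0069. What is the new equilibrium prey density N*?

N* ≈ 111

At the interior fixed point, setting dP/dt = 0 with P > 0 fixes N* = (predator death rate)/(NP coefficient) — independent of the other coefficients.
With the change, N* = 0.769/0.0069 = 111; it falls from 223.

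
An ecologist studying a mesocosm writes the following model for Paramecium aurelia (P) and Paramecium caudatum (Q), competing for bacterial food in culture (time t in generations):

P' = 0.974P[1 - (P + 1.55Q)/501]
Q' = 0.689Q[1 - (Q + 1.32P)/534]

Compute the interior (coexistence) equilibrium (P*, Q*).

Setting both brackets to zero gives the nullclines P + 1.55Q = 501 and 1.32P + Q = 534.
Substituting Q = 534 - 1.32P into the first: P(1 - 1.55·1.32) = 501 - 1.55·534.
So P* = -327/-1.05 = 312, and then Q* = 534 - 1.32·312 = 122.

P* ≈ 312, Q* ≈ 122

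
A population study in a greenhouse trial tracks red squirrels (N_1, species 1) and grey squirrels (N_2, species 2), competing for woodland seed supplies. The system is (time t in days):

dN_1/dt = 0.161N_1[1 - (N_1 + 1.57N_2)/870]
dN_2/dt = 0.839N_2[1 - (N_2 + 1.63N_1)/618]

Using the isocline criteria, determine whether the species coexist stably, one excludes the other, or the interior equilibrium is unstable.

unstable coexistence (outcome depends on initial conditions)

Compare the nullcline intercepts: K1/α12 = 870/1.57 = 554 < K2 = 618; K2/α21 = 618/1.63 = 379 < K1 = 870.
Since both are reversed, neither can invade when rare; the interior point is a saddle.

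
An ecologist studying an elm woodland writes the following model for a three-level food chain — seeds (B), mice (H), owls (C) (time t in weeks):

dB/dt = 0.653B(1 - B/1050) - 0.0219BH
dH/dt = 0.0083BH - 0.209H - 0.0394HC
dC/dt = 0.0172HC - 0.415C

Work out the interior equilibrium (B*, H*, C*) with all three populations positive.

From dC/dt = 0: 0.0172H* = 0.415, so H* = 24.1.
From dB/dt = 0: 0.653(1 - B*/1050) = 0.0219·24.1, giving B* = 1050·(1 - 0.809) = 200.
From dH/dt = 0: 0.0083·200 - 0.209 = 0.0394C*, so C* = 1.45/0.0394 = 36.9.

B* ≈ 200, H* ≈ 24.1, C* ≈ 36.9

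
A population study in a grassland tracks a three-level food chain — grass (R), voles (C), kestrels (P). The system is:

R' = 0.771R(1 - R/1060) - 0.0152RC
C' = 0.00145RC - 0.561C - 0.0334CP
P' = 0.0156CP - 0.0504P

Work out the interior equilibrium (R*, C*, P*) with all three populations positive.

R* ≈ 992, C* ≈ 3.23, P* ≈ 26.3

From dP/dt = 0: 0.0156C* = 0.0504, so C* = 3.23.
From dR/dt = 0: 0.771(1 - R*/1060) = 0.0152·3.23, giving R* = 1060·(1 - 0.0637) = 992.
From dC/dt = 0: 0.00145·992 - 0.561 = 0.0334P*, so P* = 0.878/0.0334 = 26.3.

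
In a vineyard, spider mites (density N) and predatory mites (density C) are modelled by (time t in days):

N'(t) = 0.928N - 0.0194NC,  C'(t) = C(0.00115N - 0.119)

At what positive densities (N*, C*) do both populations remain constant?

Set dC/dt = 0 with C > 0: 0.00115N - 0.119 = 0, so N* = 0.119/0.00115 = 103.
Set dN/dt = 0 with N > 0: 0.928 - 0.0194C = 0, so C* = 0.928/0.0194 = 47.8.

N* ≈ 103, C* ≈ 47.8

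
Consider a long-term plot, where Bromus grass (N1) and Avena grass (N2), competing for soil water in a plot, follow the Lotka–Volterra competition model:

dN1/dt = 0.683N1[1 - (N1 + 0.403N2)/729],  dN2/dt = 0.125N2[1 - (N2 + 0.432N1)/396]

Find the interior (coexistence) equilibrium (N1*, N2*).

Setting both brackets to zero gives the nullclines N1 + 0.403N2 = 729 and 0.432N1 + N2 = 396.
Substituting N2 = 396 - 0.432N1 into the first: N1(1 - 0.403·0.432) = 729 - 0.403·396.
So N1* = 569/0.826 = 689, and then N2* = 396 - 0.432·689 = 98.2.

N1* ≈ 689, N2* ≈ 98.2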